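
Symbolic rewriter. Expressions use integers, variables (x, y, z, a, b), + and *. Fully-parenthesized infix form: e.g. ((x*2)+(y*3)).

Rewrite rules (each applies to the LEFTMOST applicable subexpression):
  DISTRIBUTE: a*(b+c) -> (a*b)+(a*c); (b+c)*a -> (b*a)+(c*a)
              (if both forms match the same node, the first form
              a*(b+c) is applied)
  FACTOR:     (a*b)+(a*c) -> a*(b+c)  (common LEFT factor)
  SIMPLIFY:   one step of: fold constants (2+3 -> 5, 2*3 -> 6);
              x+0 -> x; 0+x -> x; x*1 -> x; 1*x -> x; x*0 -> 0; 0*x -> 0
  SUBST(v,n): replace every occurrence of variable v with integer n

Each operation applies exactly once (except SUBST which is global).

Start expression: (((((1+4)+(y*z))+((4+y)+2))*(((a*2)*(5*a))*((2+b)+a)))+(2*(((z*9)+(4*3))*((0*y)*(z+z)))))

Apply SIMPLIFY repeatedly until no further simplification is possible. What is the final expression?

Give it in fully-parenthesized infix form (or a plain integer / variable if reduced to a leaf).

Answer: (((5+(y*z))+((4+y)+2))*(((a*2)*(5*a))*((2+b)+a)))

Derivation:
Start: (((((1+4)+(y*z))+((4+y)+2))*(((a*2)*(5*a))*((2+b)+a)))+(2*(((z*9)+(4*3))*((0*y)*(z+z)))))
Step 1: at LLLL: (1+4) -> 5; overall: (((((1+4)+(y*z))+((4+y)+2))*(((a*2)*(5*a))*((2+b)+a)))+(2*(((z*9)+(4*3))*((0*y)*(z+z))))) -> ((((5+(y*z))+((4+y)+2))*(((a*2)*(5*a))*((2+b)+a)))+(2*(((z*9)+(4*3))*((0*y)*(z+z)))))
Step 2: at RRLR: (4*3) -> 12; overall: ((((5+(y*z))+((4+y)+2))*(((a*2)*(5*a))*((2+b)+a)))+(2*(((z*9)+(4*3))*((0*y)*(z+z))))) -> ((((5+(y*z))+((4+y)+2))*(((a*2)*(5*a))*((2+b)+a)))+(2*(((z*9)+12)*((0*y)*(z+z)))))
Step 3: at RRRL: (0*y) -> 0; overall: ((((5+(y*z))+((4+y)+2))*(((a*2)*(5*a))*((2+b)+a)))+(2*(((z*9)+12)*((0*y)*(z+z))))) -> ((((5+(y*z))+((4+y)+2))*(((a*2)*(5*a))*((2+b)+a)))+(2*(((z*9)+12)*(0*(z+z)))))
Step 4: at RRR: (0*(z+z)) -> 0; overall: ((((5+(y*z))+((4+y)+2))*(((a*2)*(5*a))*((2+b)+a)))+(2*(((z*9)+12)*(0*(z+z))))) -> ((((5+(y*z))+((4+y)+2))*(((a*2)*(5*a))*((2+b)+a)))+(2*(((z*9)+12)*0)))
Step 5: at RR: (((z*9)+12)*0) -> 0; overall: ((((5+(y*z))+((4+y)+2))*(((a*2)*(5*a))*((2+b)+a)))+(2*(((z*9)+12)*0))) -> ((((5+(y*z))+((4+y)+2))*(((a*2)*(5*a))*((2+b)+a)))+(2*0))
Step 6: at R: (2*0) -> 0; overall: ((((5+(y*z))+((4+y)+2))*(((a*2)*(5*a))*((2+b)+a)))+(2*0)) -> ((((5+(y*z))+((4+y)+2))*(((a*2)*(5*a))*((2+b)+a)))+0)
Step 7: at root: ((((5+(y*z))+((4+y)+2))*(((a*2)*(5*a))*((2+b)+a)))+0) -> (((5+(y*z))+((4+y)+2))*(((a*2)*(5*a))*((2+b)+a))); overall: ((((5+(y*z))+((4+y)+2))*(((a*2)*(5*a))*((2+b)+a)))+0) -> (((5+(y*z))+((4+y)+2))*(((a*2)*(5*a))*((2+b)+a)))
Fixed point: (((5+(y*z))+((4+y)+2))*(((a*2)*(5*a))*((2+b)+a)))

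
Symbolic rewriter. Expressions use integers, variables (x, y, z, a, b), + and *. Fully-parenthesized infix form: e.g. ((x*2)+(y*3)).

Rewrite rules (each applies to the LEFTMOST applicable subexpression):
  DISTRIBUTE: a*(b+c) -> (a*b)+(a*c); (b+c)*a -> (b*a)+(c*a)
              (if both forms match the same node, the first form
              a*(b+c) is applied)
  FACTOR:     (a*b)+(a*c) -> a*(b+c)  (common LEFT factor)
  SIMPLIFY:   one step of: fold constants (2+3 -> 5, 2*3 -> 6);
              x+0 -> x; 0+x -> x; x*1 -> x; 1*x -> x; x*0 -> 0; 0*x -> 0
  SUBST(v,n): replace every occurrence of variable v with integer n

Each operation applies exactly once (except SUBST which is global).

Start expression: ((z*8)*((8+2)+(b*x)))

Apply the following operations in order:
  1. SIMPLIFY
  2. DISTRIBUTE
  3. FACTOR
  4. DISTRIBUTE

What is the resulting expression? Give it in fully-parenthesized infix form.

Start: ((z*8)*((8+2)+(b*x)))
Apply SIMPLIFY at RL (target: (8+2)): ((z*8)*((8+2)+(b*x))) -> ((z*8)*(10+(b*x)))
Apply DISTRIBUTE at root (target: ((z*8)*(10+(b*x)))): ((z*8)*(10+(b*x))) -> (((z*8)*10)+((z*8)*(b*x)))
Apply FACTOR at root (target: (((z*8)*10)+((z*8)*(b*x)))): (((z*8)*10)+((z*8)*(b*x))) -> ((z*8)*(10+(b*x)))
Apply DISTRIBUTE at root (target: ((z*8)*(10+(b*x)))): ((z*8)*(10+(b*x))) -> (((z*8)*10)+((z*8)*(b*x)))

Answer: (((z*8)*10)+((z*8)*(b*x)))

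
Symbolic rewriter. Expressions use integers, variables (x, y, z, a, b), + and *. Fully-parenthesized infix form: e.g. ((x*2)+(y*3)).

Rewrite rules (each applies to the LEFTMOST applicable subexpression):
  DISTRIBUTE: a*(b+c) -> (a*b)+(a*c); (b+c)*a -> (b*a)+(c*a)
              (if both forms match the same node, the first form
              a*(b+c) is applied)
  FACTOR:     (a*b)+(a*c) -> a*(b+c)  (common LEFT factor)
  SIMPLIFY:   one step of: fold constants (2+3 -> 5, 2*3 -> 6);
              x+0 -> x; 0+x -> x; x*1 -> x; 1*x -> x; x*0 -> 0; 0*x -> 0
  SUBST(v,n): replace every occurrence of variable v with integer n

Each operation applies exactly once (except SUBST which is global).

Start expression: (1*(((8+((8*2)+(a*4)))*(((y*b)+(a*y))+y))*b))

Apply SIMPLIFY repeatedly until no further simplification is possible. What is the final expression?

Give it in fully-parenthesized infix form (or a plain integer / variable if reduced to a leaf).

Answer: (((8+(16+(a*4)))*(((y*b)+(a*y))+y))*b)

Derivation:
Start: (1*(((8+((8*2)+(a*4)))*(((y*b)+(a*y))+y))*b))
Step 1: at root: (1*(((8+((8*2)+(a*4)))*(((y*b)+(a*y))+y))*b)) -> (((8+((8*2)+(a*4)))*(((y*b)+(a*y))+y))*b); overall: (1*(((8+((8*2)+(a*4)))*(((y*b)+(a*y))+y))*b)) -> (((8+((8*2)+(a*4)))*(((y*b)+(a*y))+y))*b)
Step 2: at LLRL: (8*2) -> 16; overall: (((8+((8*2)+(a*4)))*(((y*b)+(a*y))+y))*b) -> (((8+(16+(a*4)))*(((y*b)+(a*y))+y))*b)
Fixed point: (((8+(16+(a*4)))*(((y*b)+(a*y))+y))*b)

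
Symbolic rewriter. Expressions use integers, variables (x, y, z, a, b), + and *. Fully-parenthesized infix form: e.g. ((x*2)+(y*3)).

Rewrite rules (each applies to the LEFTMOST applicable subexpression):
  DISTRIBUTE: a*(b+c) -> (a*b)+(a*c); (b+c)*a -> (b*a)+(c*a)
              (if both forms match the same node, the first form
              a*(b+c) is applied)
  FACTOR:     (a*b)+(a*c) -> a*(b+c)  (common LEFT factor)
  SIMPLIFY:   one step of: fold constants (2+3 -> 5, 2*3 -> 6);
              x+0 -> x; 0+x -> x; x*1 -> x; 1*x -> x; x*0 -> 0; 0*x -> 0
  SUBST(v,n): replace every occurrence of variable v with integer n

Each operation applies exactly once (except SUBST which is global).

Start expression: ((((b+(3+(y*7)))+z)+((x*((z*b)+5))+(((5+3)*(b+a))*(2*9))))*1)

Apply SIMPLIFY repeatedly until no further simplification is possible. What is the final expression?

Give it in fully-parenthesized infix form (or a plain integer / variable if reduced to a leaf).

Answer: (((b+(3+(y*7)))+z)+((x*((z*b)+5))+((8*(b+a))*18)))

Derivation:
Start: ((((b+(3+(y*7)))+z)+((x*((z*b)+5))+(((5+3)*(b+a))*(2*9))))*1)
Step 1: at root: ((((b+(3+(y*7)))+z)+((x*((z*b)+5))+(((5+3)*(b+a))*(2*9))))*1) -> (((b+(3+(y*7)))+z)+((x*((z*b)+5))+(((5+3)*(b+a))*(2*9)))); overall: ((((b+(3+(y*7)))+z)+((x*((z*b)+5))+(((5+3)*(b+a))*(2*9))))*1) -> (((b+(3+(y*7)))+z)+((x*((z*b)+5))+(((5+3)*(b+a))*(2*9))))
Step 2: at RRLL: (5+3) -> 8; overall: (((b+(3+(y*7)))+z)+((x*((z*b)+5))+(((5+3)*(b+a))*(2*9)))) -> (((b+(3+(y*7)))+z)+((x*((z*b)+5))+((8*(b+a))*(2*9))))
Step 3: at RRR: (2*9) -> 18; overall: (((b+(3+(y*7)))+z)+((x*((z*b)+5))+((8*(b+a))*(2*9)))) -> (((b+(3+(y*7)))+z)+((x*((z*b)+5))+((8*(b+a))*18)))
Fixed point: (((b+(3+(y*7)))+z)+((x*((z*b)+5))+((8*(b+a))*18)))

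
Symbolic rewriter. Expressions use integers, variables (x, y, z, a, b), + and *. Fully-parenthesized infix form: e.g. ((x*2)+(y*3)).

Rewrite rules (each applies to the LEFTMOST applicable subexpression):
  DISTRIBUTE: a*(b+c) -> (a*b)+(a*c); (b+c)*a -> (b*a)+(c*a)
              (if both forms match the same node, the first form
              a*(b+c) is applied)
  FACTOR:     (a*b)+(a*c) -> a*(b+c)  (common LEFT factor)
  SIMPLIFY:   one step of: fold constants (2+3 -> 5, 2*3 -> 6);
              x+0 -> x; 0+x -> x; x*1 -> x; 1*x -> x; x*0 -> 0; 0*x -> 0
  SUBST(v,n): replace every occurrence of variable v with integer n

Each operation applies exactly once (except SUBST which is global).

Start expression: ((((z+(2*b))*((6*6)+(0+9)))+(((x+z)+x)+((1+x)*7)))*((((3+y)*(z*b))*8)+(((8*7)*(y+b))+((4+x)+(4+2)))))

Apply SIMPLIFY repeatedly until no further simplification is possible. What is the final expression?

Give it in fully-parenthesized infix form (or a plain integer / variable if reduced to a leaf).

Start: ((((z+(2*b))*((6*6)+(0+9)))+(((x+z)+x)+((1+x)*7)))*((((3+y)*(z*b))*8)+(((8*7)*(y+b))+((4+x)+(4+2)))))
Step 1: at LLRL: (6*6) -> 36; overall: ((((z+(2*b))*((6*6)+(0+9)))+(((x+z)+x)+((1+x)*7)))*((((3+y)*(z*b))*8)+(((8*7)*(y+b))+((4+x)+(4+2))))) -> ((((z+(2*b))*(36+(0+9)))+(((x+z)+x)+((1+x)*7)))*((((3+y)*(z*b))*8)+(((8*7)*(y+b))+((4+x)+(4+2)))))
Step 2: at LLRR: (0+9) -> 9; overall: ((((z+(2*b))*(36+(0+9)))+(((x+z)+x)+((1+x)*7)))*((((3+y)*(z*b))*8)+(((8*7)*(y+b))+((4+x)+(4+2))))) -> ((((z+(2*b))*(36+9))+(((x+z)+x)+((1+x)*7)))*((((3+y)*(z*b))*8)+(((8*7)*(y+b))+((4+x)+(4+2)))))
Step 3: at LLR: (36+9) -> 45; overall: ((((z+(2*b))*(36+9))+(((x+z)+x)+((1+x)*7)))*((((3+y)*(z*b))*8)+(((8*7)*(y+b))+((4+x)+(4+2))))) -> ((((z+(2*b))*45)+(((x+z)+x)+((1+x)*7)))*((((3+y)*(z*b))*8)+(((8*7)*(y+b))+((4+x)+(4+2)))))
Step 4: at RRLL: (8*7) -> 56; overall: ((((z+(2*b))*45)+(((x+z)+x)+((1+x)*7)))*((((3+y)*(z*b))*8)+(((8*7)*(y+b))+((4+x)+(4+2))))) -> ((((z+(2*b))*45)+(((x+z)+x)+((1+x)*7)))*((((3+y)*(z*b))*8)+((56*(y+b))+((4+x)+(4+2)))))
Step 5: at RRRR: (4+2) -> 6; overall: ((((z+(2*b))*45)+(((x+z)+x)+((1+x)*7)))*((((3+y)*(z*b))*8)+((56*(y+b))+((4+x)+(4+2))))) -> ((((z+(2*b))*45)+(((x+z)+x)+((1+x)*7)))*((((3+y)*(z*b))*8)+((56*(y+b))+((4+x)+6))))
Fixed point: ((((z+(2*b))*45)+(((x+z)+x)+((1+x)*7)))*((((3+y)*(z*b))*8)+((56*(y+b))+((4+x)+6))))

Answer: ((((z+(2*b))*45)+(((x+z)+x)+((1+x)*7)))*((((3+y)*(z*b))*8)+((56*(y+b))+((4+x)+6))))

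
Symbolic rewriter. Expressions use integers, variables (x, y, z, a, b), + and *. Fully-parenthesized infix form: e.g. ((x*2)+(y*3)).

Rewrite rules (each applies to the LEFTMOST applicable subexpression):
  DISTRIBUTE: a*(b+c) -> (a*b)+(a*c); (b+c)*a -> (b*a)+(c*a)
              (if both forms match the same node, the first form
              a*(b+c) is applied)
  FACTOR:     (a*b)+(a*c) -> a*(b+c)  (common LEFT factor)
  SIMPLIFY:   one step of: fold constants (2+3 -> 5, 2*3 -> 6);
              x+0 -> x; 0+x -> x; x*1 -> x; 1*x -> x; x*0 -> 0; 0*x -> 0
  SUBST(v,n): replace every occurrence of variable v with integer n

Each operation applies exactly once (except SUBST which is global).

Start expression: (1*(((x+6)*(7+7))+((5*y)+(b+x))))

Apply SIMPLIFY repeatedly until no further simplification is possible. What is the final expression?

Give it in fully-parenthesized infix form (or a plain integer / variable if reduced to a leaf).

Answer: (((x+6)*14)+((5*y)+(b+x)))

Derivation:
Start: (1*(((x+6)*(7+7))+((5*y)+(b+x))))
Step 1: at root: (1*(((x+6)*(7+7))+((5*y)+(b+x)))) -> (((x+6)*(7+7))+((5*y)+(b+x))); overall: (1*(((x+6)*(7+7))+((5*y)+(b+x)))) -> (((x+6)*(7+7))+((5*y)+(b+x)))
Step 2: at LR: (7+7) -> 14; overall: (((x+6)*(7+7))+((5*y)+(b+x))) -> (((x+6)*14)+((5*y)+(b+x)))
Fixed point: (((x+6)*14)+((5*y)+(b+x)))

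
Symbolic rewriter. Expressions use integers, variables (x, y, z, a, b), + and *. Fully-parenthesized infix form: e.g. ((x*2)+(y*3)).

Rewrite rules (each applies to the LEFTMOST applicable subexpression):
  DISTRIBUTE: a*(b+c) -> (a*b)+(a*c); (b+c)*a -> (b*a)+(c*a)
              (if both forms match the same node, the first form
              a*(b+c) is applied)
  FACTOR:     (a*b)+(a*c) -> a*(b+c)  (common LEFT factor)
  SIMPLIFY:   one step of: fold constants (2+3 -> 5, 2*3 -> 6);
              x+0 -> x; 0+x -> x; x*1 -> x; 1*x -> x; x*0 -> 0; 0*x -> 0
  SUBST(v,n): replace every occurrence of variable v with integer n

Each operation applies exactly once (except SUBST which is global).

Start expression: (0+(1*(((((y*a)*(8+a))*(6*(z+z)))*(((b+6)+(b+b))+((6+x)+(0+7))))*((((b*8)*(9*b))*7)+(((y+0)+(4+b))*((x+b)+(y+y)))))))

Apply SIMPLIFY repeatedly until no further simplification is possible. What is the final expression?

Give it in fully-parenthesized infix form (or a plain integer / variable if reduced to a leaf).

Start: (0+(1*(((((y*a)*(8+a))*(6*(z+z)))*(((b+6)+(b+b))+((6+x)+(0+7))))*((((b*8)*(9*b))*7)+(((y+0)+(4+b))*((x+b)+(y+y)))))))
Step 1: at root: (0+(1*(((((y*a)*(8+a))*(6*(z+z)))*(((b+6)+(b+b))+((6+x)+(0+7))))*((((b*8)*(9*b))*7)+(((y+0)+(4+b))*((x+b)+(y+y))))))) -> (1*(((((y*a)*(8+a))*(6*(z+z)))*(((b+6)+(b+b))+((6+x)+(0+7))))*((((b*8)*(9*b))*7)+(((y+0)+(4+b))*((x+b)+(y+y)))))); overall: (0+(1*(((((y*a)*(8+a))*(6*(z+z)))*(((b+6)+(b+b))+((6+x)+(0+7))))*((((b*8)*(9*b))*7)+(((y+0)+(4+b))*((x+b)+(y+y))))))) -> (1*(((((y*a)*(8+a))*(6*(z+z)))*(((b+6)+(b+b))+((6+x)+(0+7))))*((((b*8)*(9*b))*7)+(((y+0)+(4+b))*((x+b)+(y+y))))))
Step 2: at root: (1*(((((y*a)*(8+a))*(6*(z+z)))*(((b+6)+(b+b))+((6+x)+(0+7))))*((((b*8)*(9*b))*7)+(((y+0)+(4+b))*((x+b)+(y+y)))))) -> (((((y*a)*(8+a))*(6*(z+z)))*(((b+6)+(b+b))+((6+x)+(0+7))))*((((b*8)*(9*b))*7)+(((y+0)+(4+b))*((x+b)+(y+y))))); overall: (1*(((((y*a)*(8+a))*(6*(z+z)))*(((b+6)+(b+b))+((6+x)+(0+7))))*((((b*8)*(9*b))*7)+(((y+0)+(4+b))*((x+b)+(y+y)))))) -> (((((y*a)*(8+a))*(6*(z+z)))*(((b+6)+(b+b))+((6+x)+(0+7))))*((((b*8)*(9*b))*7)+(((y+0)+(4+b))*((x+b)+(y+y)))))
Step 3: at LRRR: (0+7) -> 7; overall: (((((y*a)*(8+a))*(6*(z+z)))*(((b+6)+(b+b))+((6+x)+(0+7))))*((((b*8)*(9*b))*7)+(((y+0)+(4+b))*((x+b)+(y+y))))) -> (((((y*a)*(8+a))*(6*(z+z)))*(((b+6)+(b+b))+((6+x)+7)))*((((b*8)*(9*b))*7)+(((y+0)+(4+b))*((x+b)+(y+y)))))
Step 4: at RRLL: (y+0) -> y; overall: (((((y*a)*(8+a))*(6*(z+z)))*(((b+6)+(b+b))+((6+x)+7)))*((((b*8)*(9*b))*7)+(((y+0)+(4+b))*((x+b)+(y+y))))) -> (((((y*a)*(8+a))*(6*(z+z)))*(((b+6)+(b+b))+((6+x)+7)))*((((b*8)*(9*b))*7)+((y+(4+b))*((x+b)+(y+y)))))
Fixed point: (((((y*a)*(8+a))*(6*(z+z)))*(((b+6)+(b+b))+((6+x)+7)))*((((b*8)*(9*b))*7)+((y+(4+b))*((x+b)+(y+y)))))

Answer: (((((y*a)*(8+a))*(6*(z+z)))*(((b+6)+(b+b))+((6+x)+7)))*((((b*8)*(9*b))*7)+((y+(4+b))*((x+b)+(y+y)))))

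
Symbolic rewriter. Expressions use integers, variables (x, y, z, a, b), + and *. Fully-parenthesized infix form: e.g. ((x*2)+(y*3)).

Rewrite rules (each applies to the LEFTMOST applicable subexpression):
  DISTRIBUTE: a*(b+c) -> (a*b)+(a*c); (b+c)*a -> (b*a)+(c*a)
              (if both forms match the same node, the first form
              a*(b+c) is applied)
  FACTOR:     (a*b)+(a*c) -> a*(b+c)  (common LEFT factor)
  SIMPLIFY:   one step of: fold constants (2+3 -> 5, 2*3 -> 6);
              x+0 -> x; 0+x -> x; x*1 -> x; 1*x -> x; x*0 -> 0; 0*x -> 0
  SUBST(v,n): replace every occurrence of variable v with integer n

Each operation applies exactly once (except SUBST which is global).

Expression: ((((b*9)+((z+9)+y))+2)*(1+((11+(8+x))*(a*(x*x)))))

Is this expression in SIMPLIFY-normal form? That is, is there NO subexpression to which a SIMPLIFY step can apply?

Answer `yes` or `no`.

Answer: yes

Derivation:
Expression: ((((b*9)+((z+9)+y))+2)*(1+((11+(8+x))*(a*(x*x)))))
Scanning for simplifiable subexpressions (pre-order)...
  at root: ((((b*9)+((z+9)+y))+2)*(1+((11+(8+x))*(a*(x*x))))) (not simplifiable)
  at L: (((b*9)+((z+9)+y))+2) (not simplifiable)
  at LL: ((b*9)+((z+9)+y)) (not simplifiable)
  at LLL: (b*9) (not simplifiable)
  at LLR: ((z+9)+y) (not simplifiable)
  at LLRL: (z+9) (not simplifiable)
  at R: (1+((11+(8+x))*(a*(x*x)))) (not simplifiable)
  at RR: ((11+(8+x))*(a*(x*x))) (not simplifiable)
  at RRL: (11+(8+x)) (not simplifiable)
  at RRLR: (8+x) (not simplifiable)
  at RRR: (a*(x*x)) (not simplifiable)
  at RRRR: (x*x) (not simplifiable)
Result: no simplifiable subexpression found -> normal form.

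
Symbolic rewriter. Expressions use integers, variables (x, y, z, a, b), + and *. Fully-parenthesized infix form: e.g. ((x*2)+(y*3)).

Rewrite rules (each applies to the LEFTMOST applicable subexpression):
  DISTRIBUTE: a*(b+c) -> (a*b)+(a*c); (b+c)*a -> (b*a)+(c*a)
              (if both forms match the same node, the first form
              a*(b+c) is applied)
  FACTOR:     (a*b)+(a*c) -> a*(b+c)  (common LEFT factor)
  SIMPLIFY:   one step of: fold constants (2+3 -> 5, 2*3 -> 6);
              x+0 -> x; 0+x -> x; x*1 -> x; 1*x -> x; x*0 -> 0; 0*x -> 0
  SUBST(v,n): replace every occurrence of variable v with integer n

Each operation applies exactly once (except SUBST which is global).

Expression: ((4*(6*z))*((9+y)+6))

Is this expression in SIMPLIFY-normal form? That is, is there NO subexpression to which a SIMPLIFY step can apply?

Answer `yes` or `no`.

Expression: ((4*(6*z))*((9+y)+6))
Scanning for simplifiable subexpressions (pre-order)...
  at root: ((4*(6*z))*((9+y)+6)) (not simplifiable)
  at L: (4*(6*z)) (not simplifiable)
  at LR: (6*z) (not simplifiable)
  at R: ((9+y)+6) (not simplifiable)
  at RL: (9+y) (not simplifiable)
Result: no simplifiable subexpression found -> normal form.

Answer: yes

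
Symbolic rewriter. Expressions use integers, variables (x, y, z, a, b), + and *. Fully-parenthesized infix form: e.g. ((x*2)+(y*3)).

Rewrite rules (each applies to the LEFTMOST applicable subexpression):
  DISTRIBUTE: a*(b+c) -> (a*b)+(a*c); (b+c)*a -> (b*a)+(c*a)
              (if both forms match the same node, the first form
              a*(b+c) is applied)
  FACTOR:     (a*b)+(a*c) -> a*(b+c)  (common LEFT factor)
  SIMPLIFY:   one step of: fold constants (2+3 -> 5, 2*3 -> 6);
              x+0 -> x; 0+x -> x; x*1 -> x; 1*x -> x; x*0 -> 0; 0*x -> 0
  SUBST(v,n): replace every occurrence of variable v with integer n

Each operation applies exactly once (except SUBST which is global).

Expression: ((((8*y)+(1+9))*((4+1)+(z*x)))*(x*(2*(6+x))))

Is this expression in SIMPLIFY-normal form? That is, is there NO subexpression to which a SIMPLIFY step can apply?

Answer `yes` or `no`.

Answer: no

Derivation:
Expression: ((((8*y)+(1+9))*((4+1)+(z*x)))*(x*(2*(6+x))))
Scanning for simplifiable subexpressions (pre-order)...
  at root: ((((8*y)+(1+9))*((4+1)+(z*x)))*(x*(2*(6+x)))) (not simplifiable)
  at L: (((8*y)+(1+9))*((4+1)+(z*x))) (not simplifiable)
  at LL: ((8*y)+(1+9)) (not simplifiable)
  at LLL: (8*y) (not simplifiable)
  at LLR: (1+9) (SIMPLIFIABLE)
  at LR: ((4+1)+(z*x)) (not simplifiable)
  at LRL: (4+1) (SIMPLIFIABLE)
  at LRR: (z*x) (not simplifiable)
  at R: (x*(2*(6+x))) (not simplifiable)
  at RR: (2*(6+x)) (not simplifiable)
  at RRR: (6+x) (not simplifiable)
Found simplifiable subexpr at path LLR: (1+9)
One SIMPLIFY step would give: ((((8*y)+10)*((4+1)+(z*x)))*(x*(2*(6+x))))
-> NOT in normal form.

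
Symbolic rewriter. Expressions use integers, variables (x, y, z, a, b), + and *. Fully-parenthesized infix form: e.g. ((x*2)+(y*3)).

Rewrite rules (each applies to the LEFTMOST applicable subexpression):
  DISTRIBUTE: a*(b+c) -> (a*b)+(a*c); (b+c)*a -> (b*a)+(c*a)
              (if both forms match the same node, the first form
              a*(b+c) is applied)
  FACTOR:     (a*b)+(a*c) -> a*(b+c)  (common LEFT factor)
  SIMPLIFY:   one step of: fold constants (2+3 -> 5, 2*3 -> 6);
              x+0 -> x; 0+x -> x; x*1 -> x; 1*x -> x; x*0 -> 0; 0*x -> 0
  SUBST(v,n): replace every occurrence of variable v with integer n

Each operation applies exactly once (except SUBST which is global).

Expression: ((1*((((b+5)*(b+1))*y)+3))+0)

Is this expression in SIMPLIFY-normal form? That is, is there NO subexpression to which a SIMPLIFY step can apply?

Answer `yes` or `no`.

Expression: ((1*((((b+5)*(b+1))*y)+3))+0)
Scanning for simplifiable subexpressions (pre-order)...
  at root: ((1*((((b+5)*(b+1))*y)+3))+0) (SIMPLIFIABLE)
  at L: (1*((((b+5)*(b+1))*y)+3)) (SIMPLIFIABLE)
  at LR: ((((b+5)*(b+1))*y)+3) (not simplifiable)
  at LRL: (((b+5)*(b+1))*y) (not simplifiable)
  at LRLL: ((b+5)*(b+1)) (not simplifiable)
  at LRLLL: (b+5) (not simplifiable)
  at LRLLR: (b+1) (not simplifiable)
Found simplifiable subexpr at path root: ((1*((((b+5)*(b+1))*y)+3))+0)
One SIMPLIFY step would give: (1*((((b+5)*(b+1))*y)+3))
-> NOT in normal form.

Answer: no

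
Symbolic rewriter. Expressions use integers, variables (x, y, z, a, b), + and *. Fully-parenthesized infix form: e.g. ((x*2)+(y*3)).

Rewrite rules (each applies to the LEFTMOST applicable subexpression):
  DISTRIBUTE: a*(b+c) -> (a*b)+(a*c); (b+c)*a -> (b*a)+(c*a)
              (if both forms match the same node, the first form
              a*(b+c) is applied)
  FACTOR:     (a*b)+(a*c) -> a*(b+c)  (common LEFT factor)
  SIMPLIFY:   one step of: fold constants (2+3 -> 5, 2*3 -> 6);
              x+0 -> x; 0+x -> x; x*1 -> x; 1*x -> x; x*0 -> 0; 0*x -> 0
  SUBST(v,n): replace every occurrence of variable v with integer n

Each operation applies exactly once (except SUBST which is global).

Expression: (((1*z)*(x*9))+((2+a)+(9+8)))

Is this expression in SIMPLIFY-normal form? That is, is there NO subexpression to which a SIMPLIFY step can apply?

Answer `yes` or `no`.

Expression: (((1*z)*(x*9))+((2+a)+(9+8)))
Scanning for simplifiable subexpressions (pre-order)...
  at root: (((1*z)*(x*9))+((2+a)+(9+8))) (not simplifiable)
  at L: ((1*z)*(x*9)) (not simplifiable)
  at LL: (1*z) (SIMPLIFIABLE)
  at LR: (x*9) (not simplifiable)
  at R: ((2+a)+(9+8)) (not simplifiable)
  at RL: (2+a) (not simplifiable)
  at RR: (9+8) (SIMPLIFIABLE)
Found simplifiable subexpr at path LL: (1*z)
One SIMPLIFY step would give: ((z*(x*9))+((2+a)+(9+8)))
-> NOT in normal form.

Answer: no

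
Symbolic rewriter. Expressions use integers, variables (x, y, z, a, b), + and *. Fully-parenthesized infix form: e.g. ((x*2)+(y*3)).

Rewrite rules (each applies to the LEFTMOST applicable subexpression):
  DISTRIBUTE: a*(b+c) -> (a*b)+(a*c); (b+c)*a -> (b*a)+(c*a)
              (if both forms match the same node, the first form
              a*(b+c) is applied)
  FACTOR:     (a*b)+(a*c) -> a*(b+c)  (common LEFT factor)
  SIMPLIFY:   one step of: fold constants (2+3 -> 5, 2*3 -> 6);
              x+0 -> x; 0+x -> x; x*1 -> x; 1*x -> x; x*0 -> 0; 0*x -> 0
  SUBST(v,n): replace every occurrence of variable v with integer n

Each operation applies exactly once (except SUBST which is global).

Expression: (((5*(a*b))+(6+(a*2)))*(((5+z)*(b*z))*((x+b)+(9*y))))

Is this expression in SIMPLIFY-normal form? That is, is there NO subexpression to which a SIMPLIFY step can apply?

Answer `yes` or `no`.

Expression: (((5*(a*b))+(6+(a*2)))*(((5+z)*(b*z))*((x+b)+(9*y))))
Scanning for simplifiable subexpressions (pre-order)...
  at root: (((5*(a*b))+(6+(a*2)))*(((5+z)*(b*z))*((x+b)+(9*y)))) (not simplifiable)
  at L: ((5*(a*b))+(6+(a*2))) (not simplifiable)
  at LL: (5*(a*b)) (not simplifiable)
  at LLR: (a*b) (not simplifiable)
  at LR: (6+(a*2)) (not simplifiable)
  at LRR: (a*2) (not simplifiable)
  at R: (((5+z)*(b*z))*((x+b)+(9*y))) (not simplifiable)
  at RL: ((5+z)*(b*z)) (not simplifiable)
  at RLL: (5+z) (not simplifiable)
  at RLR: (b*z) (not simplifiable)
  at RR: ((x+b)+(9*y)) (not simplifiable)
  at RRL: (x+b) (not simplifiable)
  at RRR: (9*y) (not simplifiable)
Result: no simplifiable subexpression found -> normal form.

Answer: yes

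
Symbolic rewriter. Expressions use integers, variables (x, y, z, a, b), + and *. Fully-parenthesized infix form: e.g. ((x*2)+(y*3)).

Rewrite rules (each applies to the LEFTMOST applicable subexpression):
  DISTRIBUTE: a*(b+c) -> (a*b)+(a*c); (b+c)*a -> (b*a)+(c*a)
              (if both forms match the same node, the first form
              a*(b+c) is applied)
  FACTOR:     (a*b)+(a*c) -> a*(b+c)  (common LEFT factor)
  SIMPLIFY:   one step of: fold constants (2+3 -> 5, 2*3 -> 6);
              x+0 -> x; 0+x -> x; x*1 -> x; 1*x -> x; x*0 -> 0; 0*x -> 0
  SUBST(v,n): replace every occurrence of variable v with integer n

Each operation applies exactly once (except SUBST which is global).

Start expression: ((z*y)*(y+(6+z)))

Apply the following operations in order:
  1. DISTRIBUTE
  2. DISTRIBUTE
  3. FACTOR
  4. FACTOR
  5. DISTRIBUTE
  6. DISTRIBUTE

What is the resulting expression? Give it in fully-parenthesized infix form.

Answer: (((z*y)*y)+(((z*y)*6)+((z*y)*z)))

Derivation:
Start: ((z*y)*(y+(6+z)))
Apply DISTRIBUTE at root (target: ((z*y)*(y+(6+z)))): ((z*y)*(y+(6+z))) -> (((z*y)*y)+((z*y)*(6+z)))
Apply DISTRIBUTE at R (target: ((z*y)*(6+z))): (((z*y)*y)+((z*y)*(6+z))) -> (((z*y)*y)+(((z*y)*6)+((z*y)*z)))
Apply FACTOR at R (target: (((z*y)*6)+((z*y)*z))): (((z*y)*y)+(((z*y)*6)+((z*y)*z))) -> (((z*y)*y)+((z*y)*(6+z)))
Apply FACTOR at root (target: (((z*y)*y)+((z*y)*(6+z)))): (((z*y)*y)+((z*y)*(6+z))) -> ((z*y)*(y+(6+z)))
Apply DISTRIBUTE at root (target: ((z*y)*(y+(6+z)))): ((z*y)*(y+(6+z))) -> (((z*y)*y)+((z*y)*(6+z)))
Apply DISTRIBUTE at R (target: ((z*y)*(6+z))): (((z*y)*y)+((z*y)*(6+z))) -> (((z*y)*y)+(((z*y)*6)+((z*y)*z)))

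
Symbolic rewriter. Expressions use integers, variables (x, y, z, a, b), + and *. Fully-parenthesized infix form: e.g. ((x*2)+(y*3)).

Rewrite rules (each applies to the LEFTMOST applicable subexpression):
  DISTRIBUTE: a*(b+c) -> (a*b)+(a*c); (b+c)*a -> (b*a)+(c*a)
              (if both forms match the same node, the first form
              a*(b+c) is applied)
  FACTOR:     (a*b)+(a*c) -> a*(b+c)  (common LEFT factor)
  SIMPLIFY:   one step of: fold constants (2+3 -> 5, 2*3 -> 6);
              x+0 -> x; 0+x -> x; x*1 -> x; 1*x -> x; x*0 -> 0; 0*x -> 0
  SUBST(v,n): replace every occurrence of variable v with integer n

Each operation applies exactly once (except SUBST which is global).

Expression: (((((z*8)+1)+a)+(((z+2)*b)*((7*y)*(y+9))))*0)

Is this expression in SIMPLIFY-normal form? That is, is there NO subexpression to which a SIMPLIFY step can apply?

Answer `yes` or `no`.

Expression: (((((z*8)+1)+a)+(((z+2)*b)*((7*y)*(y+9))))*0)
Scanning for simplifiable subexpressions (pre-order)...
  at root: (((((z*8)+1)+a)+(((z+2)*b)*((7*y)*(y+9))))*0) (SIMPLIFIABLE)
  at L: ((((z*8)+1)+a)+(((z+2)*b)*((7*y)*(y+9)))) (not simplifiable)
  at LL: (((z*8)+1)+a) (not simplifiable)
  at LLL: ((z*8)+1) (not simplifiable)
  at LLLL: (z*8) (not simplifiable)
  at LR: (((z+2)*b)*((7*y)*(y+9))) (not simplifiable)
  at LRL: ((z+2)*b) (not simplifiable)
  at LRLL: (z+2) (not simplifiable)
  at LRR: ((7*y)*(y+9)) (not simplifiable)
  at LRRL: (7*y) (not simplifiable)
  at LRRR: (y+9) (not simplifiable)
Found simplifiable subexpr at path root: (((((z*8)+1)+a)+(((z+2)*b)*((7*y)*(y+9))))*0)
One SIMPLIFY step would give: 0
-> NOT in normal form.

Answer: no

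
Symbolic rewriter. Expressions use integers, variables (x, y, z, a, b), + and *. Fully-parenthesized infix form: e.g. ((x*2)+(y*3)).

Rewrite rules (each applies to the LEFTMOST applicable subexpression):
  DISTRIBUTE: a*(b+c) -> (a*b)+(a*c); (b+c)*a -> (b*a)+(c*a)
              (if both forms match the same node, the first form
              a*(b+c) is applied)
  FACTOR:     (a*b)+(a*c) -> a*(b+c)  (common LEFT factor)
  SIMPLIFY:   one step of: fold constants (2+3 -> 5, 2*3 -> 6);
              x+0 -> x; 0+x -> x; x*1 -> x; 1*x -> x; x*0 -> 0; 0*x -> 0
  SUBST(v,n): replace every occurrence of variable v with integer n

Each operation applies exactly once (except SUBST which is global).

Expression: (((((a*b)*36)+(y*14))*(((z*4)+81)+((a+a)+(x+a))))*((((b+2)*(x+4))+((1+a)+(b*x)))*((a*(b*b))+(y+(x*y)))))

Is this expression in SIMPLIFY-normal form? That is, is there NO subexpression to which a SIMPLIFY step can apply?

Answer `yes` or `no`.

Expression: (((((a*b)*36)+(y*14))*(((z*4)+81)+((a+a)+(x+a))))*((((b+2)*(x+4))+((1+a)+(b*x)))*((a*(b*b))+(y+(x*y)))))
Scanning for simplifiable subexpressions (pre-order)...
  at root: (((((a*b)*36)+(y*14))*(((z*4)+81)+((a+a)+(x+a))))*((((b+2)*(x+4))+((1+a)+(b*x)))*((a*(b*b))+(y+(x*y))))) (not simplifiable)
  at L: ((((a*b)*36)+(y*14))*(((z*4)+81)+((a+a)+(x+a)))) (not simplifiable)
  at LL: (((a*b)*36)+(y*14)) (not simplifiable)
  at LLL: ((a*b)*36) (not simplifiable)
  at LLLL: (a*b) (not simplifiable)
  at LLR: (y*14) (not simplifiable)
  at LR: (((z*4)+81)+((a+a)+(x+a))) (not simplifiable)
  at LRL: ((z*4)+81) (not simplifiable)
  at LRLL: (z*4) (not simplifiable)
  at LRR: ((a+a)+(x+a)) (not simplifiable)
  at LRRL: (a+a) (not simplifiable)
  at LRRR: (x+a) (not simplifiable)
  at R: ((((b+2)*(x+4))+((1+a)+(b*x)))*((a*(b*b))+(y+(x*y)))) (not simplifiable)
  at RL: (((b+2)*(x+4))+((1+a)+(b*x))) (not simplifiable)
  at RLL: ((b+2)*(x+4)) (not simplifiable)
  at RLLL: (b+2) (not simplifiable)
  at RLLR: (x+4) (not simplifiable)
  at RLR: ((1+a)+(b*x)) (not simplifiable)
  at RLRL: (1+a) (not simplifiable)
  at RLRR: (b*x) (not simplifiable)
  at RR: ((a*(b*b))+(y+(x*y))) (not simplifiable)
  at RRL: (a*(b*b)) (not simplifiable)
  at RRLR: (b*b) (not simplifiable)
  at RRR: (y+(x*y)) (not simplifiable)
  at RRRR: (x*y) (not simplifiable)
Result: no simplifiable subexpression found -> normal form.

Answer: yes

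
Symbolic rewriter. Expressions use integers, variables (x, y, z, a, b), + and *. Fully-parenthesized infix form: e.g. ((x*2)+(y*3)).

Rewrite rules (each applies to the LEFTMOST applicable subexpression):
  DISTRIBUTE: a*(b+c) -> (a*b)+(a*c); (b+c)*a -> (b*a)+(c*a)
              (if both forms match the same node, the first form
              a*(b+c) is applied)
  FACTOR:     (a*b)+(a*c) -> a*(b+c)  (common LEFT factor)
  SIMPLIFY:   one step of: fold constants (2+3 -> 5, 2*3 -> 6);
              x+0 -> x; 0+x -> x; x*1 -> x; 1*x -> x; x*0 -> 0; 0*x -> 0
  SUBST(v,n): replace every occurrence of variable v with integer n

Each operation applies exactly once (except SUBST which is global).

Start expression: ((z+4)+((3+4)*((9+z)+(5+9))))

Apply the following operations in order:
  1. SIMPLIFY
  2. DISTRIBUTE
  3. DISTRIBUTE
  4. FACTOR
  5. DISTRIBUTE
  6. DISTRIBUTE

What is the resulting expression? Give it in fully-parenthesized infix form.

Start: ((z+4)+((3+4)*((9+z)+(5+9))))
Apply SIMPLIFY at RL (target: (3+4)): ((z+4)+((3+4)*((9+z)+(5+9)))) -> ((z+4)+(7*((9+z)+(5+9))))
Apply DISTRIBUTE at R (target: (7*((9+z)+(5+9)))): ((z+4)+(7*((9+z)+(5+9)))) -> ((z+4)+((7*(9+z))+(7*(5+9))))
Apply DISTRIBUTE at RL (target: (7*(9+z))): ((z+4)+((7*(9+z))+(7*(5+9)))) -> ((z+4)+(((7*9)+(7*z))+(7*(5+9))))
Apply FACTOR at RL (target: ((7*9)+(7*z))): ((z+4)+(((7*9)+(7*z))+(7*(5+9)))) -> ((z+4)+((7*(9+z))+(7*(5+9))))
Apply DISTRIBUTE at RL (target: (7*(9+z))): ((z+4)+((7*(9+z))+(7*(5+9)))) -> ((z+4)+(((7*9)+(7*z))+(7*(5+9))))
Apply DISTRIBUTE at RR (target: (7*(5+9))): ((z+4)+(((7*9)+(7*z))+(7*(5+9)))) -> ((z+4)+(((7*9)+(7*z))+((7*5)+(7*9))))

Answer: ((z+4)+(((7*9)+(7*z))+((7*5)+(7*9))))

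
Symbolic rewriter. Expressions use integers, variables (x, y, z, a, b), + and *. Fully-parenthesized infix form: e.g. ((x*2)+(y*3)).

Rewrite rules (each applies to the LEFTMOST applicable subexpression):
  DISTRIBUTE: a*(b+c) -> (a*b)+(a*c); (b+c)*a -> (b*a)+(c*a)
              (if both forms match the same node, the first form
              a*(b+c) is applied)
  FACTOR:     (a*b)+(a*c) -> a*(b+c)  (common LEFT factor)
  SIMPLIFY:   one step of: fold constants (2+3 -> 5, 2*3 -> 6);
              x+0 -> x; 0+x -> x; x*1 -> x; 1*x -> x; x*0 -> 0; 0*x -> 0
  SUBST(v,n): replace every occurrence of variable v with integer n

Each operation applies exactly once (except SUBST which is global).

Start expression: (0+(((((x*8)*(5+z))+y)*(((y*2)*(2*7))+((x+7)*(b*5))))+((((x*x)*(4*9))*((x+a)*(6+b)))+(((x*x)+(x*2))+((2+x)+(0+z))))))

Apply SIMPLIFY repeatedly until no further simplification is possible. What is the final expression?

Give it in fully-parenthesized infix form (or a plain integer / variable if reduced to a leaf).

Start: (0+(((((x*8)*(5+z))+y)*(((y*2)*(2*7))+((x+7)*(b*5))))+((((x*x)*(4*9))*((x+a)*(6+b)))+(((x*x)+(x*2))+((2+x)+(0+z))))))
Step 1: at root: (0+(((((x*8)*(5+z))+y)*(((y*2)*(2*7))+((x+7)*(b*5))))+((((x*x)*(4*9))*((x+a)*(6+b)))+(((x*x)+(x*2))+((2+x)+(0+z)))))) -> (((((x*8)*(5+z))+y)*(((y*2)*(2*7))+((x+7)*(b*5))))+((((x*x)*(4*9))*((x+a)*(6+b)))+(((x*x)+(x*2))+((2+x)+(0+z))))); overall: (0+(((((x*8)*(5+z))+y)*(((y*2)*(2*7))+((x+7)*(b*5))))+((((x*x)*(4*9))*((x+a)*(6+b)))+(((x*x)+(x*2))+((2+x)+(0+z)))))) -> (((((x*8)*(5+z))+y)*(((y*2)*(2*7))+((x+7)*(b*5))))+((((x*x)*(4*9))*((x+a)*(6+b)))+(((x*x)+(x*2))+((2+x)+(0+z)))))
Step 2: at LRLR: (2*7) -> 14; overall: (((((x*8)*(5+z))+y)*(((y*2)*(2*7))+((x+7)*(b*5))))+((((x*x)*(4*9))*((x+a)*(6+b)))+(((x*x)+(x*2))+((2+x)+(0+z))))) -> (((((x*8)*(5+z))+y)*(((y*2)*14)+((x+7)*(b*5))))+((((x*x)*(4*9))*((x+a)*(6+b)))+(((x*x)+(x*2))+((2+x)+(0+z)))))
Step 3: at RLLR: (4*9) -> 36; overall: (((((x*8)*(5+z))+y)*(((y*2)*14)+((x+7)*(b*5))))+((((x*x)*(4*9))*((x+a)*(6+b)))+(((x*x)+(x*2))+((2+x)+(0+z))))) -> (((((x*8)*(5+z))+y)*(((y*2)*14)+((x+7)*(b*5))))+((((x*x)*36)*((x+a)*(6+b)))+(((x*x)+(x*2))+((2+x)+(0+z)))))
Step 4: at RRRR: (0+z) -> z; overall: (((((x*8)*(5+z))+y)*(((y*2)*14)+((x+7)*(b*5))))+((((x*x)*36)*((x+a)*(6+b)))+(((x*x)+(x*2))+((2+x)+(0+z))))) -> (((((x*8)*(5+z))+y)*(((y*2)*14)+((x+7)*(b*5))))+((((x*x)*36)*((x+a)*(6+b)))+(((x*x)+(x*2))+((2+x)+z))))
Fixed point: (((((x*8)*(5+z))+y)*(((y*2)*14)+((x+7)*(b*5))))+((((x*x)*36)*((x+a)*(6+b)))+(((x*x)+(x*2))+((2+x)+z))))

Answer: (((((x*8)*(5+z))+y)*(((y*2)*14)+((x+7)*(b*5))))+((((x*x)*36)*((x+a)*(6+b)))+(((x*x)+(x*2))+((2+x)+z))))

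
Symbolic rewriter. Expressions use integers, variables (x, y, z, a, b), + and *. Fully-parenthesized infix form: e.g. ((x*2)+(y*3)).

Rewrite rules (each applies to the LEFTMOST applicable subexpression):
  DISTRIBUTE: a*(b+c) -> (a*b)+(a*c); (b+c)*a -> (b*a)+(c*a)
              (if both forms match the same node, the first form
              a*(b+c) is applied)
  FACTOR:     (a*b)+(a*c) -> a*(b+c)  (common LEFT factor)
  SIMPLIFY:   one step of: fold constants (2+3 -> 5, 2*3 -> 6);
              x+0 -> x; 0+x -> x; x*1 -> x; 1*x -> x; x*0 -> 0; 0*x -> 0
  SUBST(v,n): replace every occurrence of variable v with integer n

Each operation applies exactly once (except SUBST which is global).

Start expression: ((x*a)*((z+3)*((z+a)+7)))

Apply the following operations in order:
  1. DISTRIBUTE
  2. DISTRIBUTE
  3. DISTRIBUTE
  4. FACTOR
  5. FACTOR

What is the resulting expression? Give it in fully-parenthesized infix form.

Start: ((x*a)*((z+3)*((z+a)+7)))
Apply DISTRIBUTE at R (target: ((z+3)*((z+a)+7))): ((x*a)*((z+3)*((z+a)+7))) -> ((x*a)*(((z+3)*(z+a))+((z+3)*7)))
Apply DISTRIBUTE at root (target: ((x*a)*(((z+3)*(z+a))+((z+3)*7)))): ((x*a)*(((z+3)*(z+a))+((z+3)*7))) -> (((x*a)*((z+3)*(z+a)))+((x*a)*((z+3)*7)))
Apply DISTRIBUTE at LR (target: ((z+3)*(z+a))): (((x*a)*((z+3)*(z+a)))+((x*a)*((z+3)*7))) -> (((x*a)*(((z+3)*z)+((z+3)*a)))+((x*a)*((z+3)*7)))
Apply FACTOR at root (target: (((x*a)*(((z+3)*z)+((z+3)*a)))+((x*a)*((z+3)*7)))): (((x*a)*(((z+3)*z)+((z+3)*a)))+((x*a)*((z+3)*7))) -> ((x*a)*((((z+3)*z)+((z+3)*a))+((z+3)*7)))
Apply FACTOR at RL (target: (((z+3)*z)+((z+3)*a))): ((x*a)*((((z+3)*z)+((z+3)*a))+((z+3)*7))) -> ((x*a)*(((z+3)*(z+a))+((z+3)*7)))

Answer: ((x*a)*(((z+3)*(z+a))+((z+3)*7)))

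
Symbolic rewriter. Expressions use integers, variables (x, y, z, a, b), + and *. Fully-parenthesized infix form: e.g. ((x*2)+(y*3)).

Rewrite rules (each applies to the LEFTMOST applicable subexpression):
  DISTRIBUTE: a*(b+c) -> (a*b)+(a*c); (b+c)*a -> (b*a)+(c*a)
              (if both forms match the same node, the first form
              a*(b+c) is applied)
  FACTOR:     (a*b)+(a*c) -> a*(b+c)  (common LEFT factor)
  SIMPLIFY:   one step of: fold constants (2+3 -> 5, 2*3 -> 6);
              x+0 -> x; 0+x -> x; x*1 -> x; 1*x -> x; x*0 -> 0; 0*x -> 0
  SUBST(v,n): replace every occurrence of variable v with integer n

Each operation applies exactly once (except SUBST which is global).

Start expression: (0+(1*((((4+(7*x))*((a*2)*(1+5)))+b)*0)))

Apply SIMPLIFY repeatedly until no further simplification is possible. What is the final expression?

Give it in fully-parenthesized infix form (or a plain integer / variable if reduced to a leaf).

Start: (0+(1*((((4+(7*x))*((a*2)*(1+5)))+b)*0)))
Step 1: at root: (0+(1*((((4+(7*x))*((a*2)*(1+5)))+b)*0))) -> (1*((((4+(7*x))*((a*2)*(1+5)))+b)*0)); overall: (0+(1*((((4+(7*x))*((a*2)*(1+5)))+b)*0))) -> (1*((((4+(7*x))*((a*2)*(1+5)))+b)*0))
Step 2: at root: (1*((((4+(7*x))*((a*2)*(1+5)))+b)*0)) -> ((((4+(7*x))*((a*2)*(1+5)))+b)*0); overall: (1*((((4+(7*x))*((a*2)*(1+5)))+b)*0)) -> ((((4+(7*x))*((a*2)*(1+5)))+b)*0)
Step 3: at root: ((((4+(7*x))*((a*2)*(1+5)))+b)*0) -> 0; overall: ((((4+(7*x))*((a*2)*(1+5)))+b)*0) -> 0
Fixed point: 0

Answer: 0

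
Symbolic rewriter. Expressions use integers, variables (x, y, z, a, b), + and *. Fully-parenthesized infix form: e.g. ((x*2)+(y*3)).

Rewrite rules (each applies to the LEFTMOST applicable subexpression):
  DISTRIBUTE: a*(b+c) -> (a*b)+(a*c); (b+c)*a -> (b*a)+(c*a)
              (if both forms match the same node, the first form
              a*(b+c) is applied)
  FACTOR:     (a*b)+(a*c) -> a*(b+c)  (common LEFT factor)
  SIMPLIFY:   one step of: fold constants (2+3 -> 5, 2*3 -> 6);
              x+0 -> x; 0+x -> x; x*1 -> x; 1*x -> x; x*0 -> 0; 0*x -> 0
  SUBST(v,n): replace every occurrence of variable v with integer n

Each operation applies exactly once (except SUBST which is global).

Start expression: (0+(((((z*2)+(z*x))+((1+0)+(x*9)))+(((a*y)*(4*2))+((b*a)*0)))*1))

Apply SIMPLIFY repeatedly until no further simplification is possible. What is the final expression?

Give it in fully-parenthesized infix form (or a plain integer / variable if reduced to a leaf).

Answer: ((((z*2)+(z*x))+(1+(x*9)))+((a*y)*8))

Derivation:
Start: (0+(((((z*2)+(z*x))+((1+0)+(x*9)))+(((a*y)*(4*2))+((b*a)*0)))*1))
Step 1: at root: (0+(((((z*2)+(z*x))+((1+0)+(x*9)))+(((a*y)*(4*2))+((b*a)*0)))*1)) -> (((((z*2)+(z*x))+((1+0)+(x*9)))+(((a*y)*(4*2))+((b*a)*0)))*1); overall: (0+(((((z*2)+(z*x))+((1+0)+(x*9)))+(((a*y)*(4*2))+((b*a)*0)))*1)) -> (((((z*2)+(z*x))+((1+0)+(x*9)))+(((a*y)*(4*2))+((b*a)*0)))*1)
Step 2: at root: (((((z*2)+(z*x))+((1+0)+(x*9)))+(((a*y)*(4*2))+((b*a)*0)))*1) -> ((((z*2)+(z*x))+((1+0)+(x*9)))+(((a*y)*(4*2))+((b*a)*0))); overall: (((((z*2)+(z*x))+((1+0)+(x*9)))+(((a*y)*(4*2))+((b*a)*0)))*1) -> ((((z*2)+(z*x))+((1+0)+(x*9)))+(((a*y)*(4*2))+((b*a)*0)))
Step 3: at LRL: (1+0) -> 1; overall: ((((z*2)+(z*x))+((1+0)+(x*9)))+(((a*y)*(4*2))+((b*a)*0))) -> ((((z*2)+(z*x))+(1+(x*9)))+(((a*y)*(4*2))+((b*a)*0)))
Step 4: at RLR: (4*2) -> 8; overall: ((((z*2)+(z*x))+(1+(x*9)))+(((a*y)*(4*2))+((b*a)*0))) -> ((((z*2)+(z*x))+(1+(x*9)))+(((a*y)*8)+((b*a)*0)))
Step 5: at RR: ((b*a)*0) -> 0; overall: ((((z*2)+(z*x))+(1+(x*9)))+(((a*y)*8)+((b*a)*0))) -> ((((z*2)+(z*x))+(1+(x*9)))+(((a*y)*8)+0))
Step 6: at R: (((a*y)*8)+0) -> ((a*y)*8); overall: ((((z*2)+(z*x))+(1+(x*9)))+(((a*y)*8)+0)) -> ((((z*2)+(z*x))+(1+(x*9)))+((a*y)*8))
Fixed point: ((((z*2)+(z*x))+(1+(x*9)))+((a*y)*8))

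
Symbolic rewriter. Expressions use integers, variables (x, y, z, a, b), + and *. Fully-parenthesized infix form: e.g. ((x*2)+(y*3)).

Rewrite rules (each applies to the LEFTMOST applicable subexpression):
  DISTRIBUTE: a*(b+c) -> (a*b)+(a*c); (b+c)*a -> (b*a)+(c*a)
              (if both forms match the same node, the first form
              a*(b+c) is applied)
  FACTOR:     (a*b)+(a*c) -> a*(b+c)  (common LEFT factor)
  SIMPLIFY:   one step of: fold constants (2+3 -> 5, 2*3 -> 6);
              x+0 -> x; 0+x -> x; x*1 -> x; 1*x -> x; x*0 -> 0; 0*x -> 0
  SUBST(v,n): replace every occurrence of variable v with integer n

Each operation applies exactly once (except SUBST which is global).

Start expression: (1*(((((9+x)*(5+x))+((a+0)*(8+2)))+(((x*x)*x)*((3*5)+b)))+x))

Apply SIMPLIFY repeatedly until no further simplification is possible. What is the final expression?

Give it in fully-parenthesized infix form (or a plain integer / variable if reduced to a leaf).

Answer: (((((9+x)*(5+x))+(a*10))+(((x*x)*x)*(15+b)))+x)

Derivation:
Start: (1*(((((9+x)*(5+x))+((a+0)*(8+2)))+(((x*x)*x)*((3*5)+b)))+x))
Step 1: at root: (1*(((((9+x)*(5+x))+((a+0)*(8+2)))+(((x*x)*x)*((3*5)+b)))+x)) -> (((((9+x)*(5+x))+((a+0)*(8+2)))+(((x*x)*x)*((3*5)+b)))+x); overall: (1*(((((9+x)*(5+x))+((a+0)*(8+2)))+(((x*x)*x)*((3*5)+b)))+x)) -> (((((9+x)*(5+x))+((a+0)*(8+2)))+(((x*x)*x)*((3*5)+b)))+x)
Step 2: at LLRL: (a+0) -> a; overall: (((((9+x)*(5+x))+((a+0)*(8+2)))+(((x*x)*x)*((3*5)+b)))+x) -> (((((9+x)*(5+x))+(a*(8+2)))+(((x*x)*x)*((3*5)+b)))+x)
Step 3: at LLRR: (8+2) -> 10; overall: (((((9+x)*(5+x))+(a*(8+2)))+(((x*x)*x)*((3*5)+b)))+x) -> (((((9+x)*(5+x))+(a*10))+(((x*x)*x)*((3*5)+b)))+x)
Step 4: at LRRL: (3*5) -> 15; overall: (((((9+x)*(5+x))+(a*10))+(((x*x)*x)*((3*5)+b)))+x) -> (((((9+x)*(5+x))+(a*10))+(((x*x)*x)*(15+b)))+x)
Fixed point: (((((9+x)*(5+x))+(a*10))+(((x*x)*x)*(15+b)))+x)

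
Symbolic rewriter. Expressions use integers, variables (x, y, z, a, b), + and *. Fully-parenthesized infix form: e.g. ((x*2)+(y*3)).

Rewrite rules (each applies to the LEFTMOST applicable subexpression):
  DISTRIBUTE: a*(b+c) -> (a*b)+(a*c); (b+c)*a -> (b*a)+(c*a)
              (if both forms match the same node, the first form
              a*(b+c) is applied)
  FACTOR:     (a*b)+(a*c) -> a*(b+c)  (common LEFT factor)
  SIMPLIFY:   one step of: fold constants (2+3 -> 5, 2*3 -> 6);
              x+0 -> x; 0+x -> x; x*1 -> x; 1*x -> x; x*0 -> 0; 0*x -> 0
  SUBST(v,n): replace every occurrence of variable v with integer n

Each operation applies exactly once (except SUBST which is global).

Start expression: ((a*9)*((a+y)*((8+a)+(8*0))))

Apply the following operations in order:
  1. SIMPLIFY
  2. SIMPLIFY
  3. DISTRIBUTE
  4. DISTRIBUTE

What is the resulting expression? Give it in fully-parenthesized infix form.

Start: ((a*9)*((a+y)*((8+a)+(8*0))))
Apply SIMPLIFY at RRR (target: (8*0)): ((a*9)*((a+y)*((8+a)+(8*0)))) -> ((a*9)*((a+y)*((8+a)+0)))
Apply SIMPLIFY at RR (target: ((8+a)+0)): ((a*9)*((a+y)*((8+a)+0))) -> ((a*9)*((a+y)*(8+a)))
Apply DISTRIBUTE at R (target: ((a+y)*(8+a))): ((a*9)*((a+y)*(8+a))) -> ((a*9)*(((a+y)*8)+((a+y)*a)))
Apply DISTRIBUTE at root (target: ((a*9)*(((a+y)*8)+((a+y)*a)))): ((a*9)*(((a+y)*8)+((a+y)*a))) -> (((a*9)*((a+y)*8))+((a*9)*((a+y)*a)))

Answer: (((a*9)*((a+y)*8))+((a*9)*((a+y)*a)))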